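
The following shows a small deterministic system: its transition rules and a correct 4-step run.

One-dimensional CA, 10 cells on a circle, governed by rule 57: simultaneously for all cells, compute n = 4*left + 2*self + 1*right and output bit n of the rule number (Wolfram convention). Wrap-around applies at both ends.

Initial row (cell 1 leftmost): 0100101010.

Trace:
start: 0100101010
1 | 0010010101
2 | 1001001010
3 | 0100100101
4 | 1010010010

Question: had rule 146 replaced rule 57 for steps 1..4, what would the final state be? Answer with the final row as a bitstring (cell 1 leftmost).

1010000000

(re-executing steps 1..4 under rule 146; state before step 1: 0100101010)
1 | 1011000001
2 | 0000100010
3 | 0001010101
4 | 1010000000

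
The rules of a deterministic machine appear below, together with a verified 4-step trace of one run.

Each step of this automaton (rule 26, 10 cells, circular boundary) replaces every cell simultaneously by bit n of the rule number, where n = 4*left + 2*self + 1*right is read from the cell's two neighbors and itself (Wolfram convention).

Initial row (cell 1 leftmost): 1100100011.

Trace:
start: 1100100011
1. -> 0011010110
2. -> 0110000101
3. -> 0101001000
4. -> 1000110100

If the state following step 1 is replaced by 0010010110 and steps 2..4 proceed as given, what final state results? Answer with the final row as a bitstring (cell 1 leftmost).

state after step 1 := 0010010110
2. -> 0101100101
3. -> 0001011000
4. -> 0010010100

0010010100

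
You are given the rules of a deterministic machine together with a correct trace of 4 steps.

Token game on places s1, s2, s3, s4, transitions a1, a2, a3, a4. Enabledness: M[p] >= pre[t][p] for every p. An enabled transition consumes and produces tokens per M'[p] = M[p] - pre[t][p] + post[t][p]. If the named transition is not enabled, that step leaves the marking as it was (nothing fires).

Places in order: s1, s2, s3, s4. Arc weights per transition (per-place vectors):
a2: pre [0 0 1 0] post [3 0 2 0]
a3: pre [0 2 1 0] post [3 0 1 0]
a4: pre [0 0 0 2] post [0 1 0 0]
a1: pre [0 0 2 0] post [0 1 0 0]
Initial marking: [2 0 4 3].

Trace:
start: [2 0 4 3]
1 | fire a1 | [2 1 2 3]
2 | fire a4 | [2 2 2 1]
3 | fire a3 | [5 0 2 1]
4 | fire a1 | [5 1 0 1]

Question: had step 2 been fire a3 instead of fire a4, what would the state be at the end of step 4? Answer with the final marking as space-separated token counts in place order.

(re-executing from step 2 with the substitution; state before step 2: [2 1 2 3])
2 | fire a3 | [2 1 2 3]
3 | fire a3 | [2 1 2 3]
4 | fire a1 | [2 2 0 3]

2 2 0 3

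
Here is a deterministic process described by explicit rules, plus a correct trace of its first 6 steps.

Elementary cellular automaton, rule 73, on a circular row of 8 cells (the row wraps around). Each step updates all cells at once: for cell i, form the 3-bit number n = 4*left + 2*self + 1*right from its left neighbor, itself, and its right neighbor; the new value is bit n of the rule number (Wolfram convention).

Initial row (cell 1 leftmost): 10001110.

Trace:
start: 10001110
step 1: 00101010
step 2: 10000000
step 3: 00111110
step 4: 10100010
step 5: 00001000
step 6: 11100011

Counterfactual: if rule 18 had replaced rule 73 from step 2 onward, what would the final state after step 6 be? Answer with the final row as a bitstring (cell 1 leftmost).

00000000

(re-executing steps 2..6 under rule 18; state before step 2: 00101010)
step 2: 01000001
step 3: 00100010
step 4: 01010101
step 5: 00000000
step 6: 00000000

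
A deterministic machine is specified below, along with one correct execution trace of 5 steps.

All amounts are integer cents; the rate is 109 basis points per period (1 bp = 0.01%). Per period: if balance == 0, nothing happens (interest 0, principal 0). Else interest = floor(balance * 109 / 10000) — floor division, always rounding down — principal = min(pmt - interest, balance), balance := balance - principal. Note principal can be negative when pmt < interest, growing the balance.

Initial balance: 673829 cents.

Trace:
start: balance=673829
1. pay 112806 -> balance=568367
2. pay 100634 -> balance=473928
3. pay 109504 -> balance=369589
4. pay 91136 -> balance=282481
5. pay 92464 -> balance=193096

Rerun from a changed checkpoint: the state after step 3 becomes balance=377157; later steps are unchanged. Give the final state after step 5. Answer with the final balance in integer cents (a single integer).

state after step 3 := balance=377157
4. pay 91136 -> balance=290132
5. pay 92464 -> balance=200830

200830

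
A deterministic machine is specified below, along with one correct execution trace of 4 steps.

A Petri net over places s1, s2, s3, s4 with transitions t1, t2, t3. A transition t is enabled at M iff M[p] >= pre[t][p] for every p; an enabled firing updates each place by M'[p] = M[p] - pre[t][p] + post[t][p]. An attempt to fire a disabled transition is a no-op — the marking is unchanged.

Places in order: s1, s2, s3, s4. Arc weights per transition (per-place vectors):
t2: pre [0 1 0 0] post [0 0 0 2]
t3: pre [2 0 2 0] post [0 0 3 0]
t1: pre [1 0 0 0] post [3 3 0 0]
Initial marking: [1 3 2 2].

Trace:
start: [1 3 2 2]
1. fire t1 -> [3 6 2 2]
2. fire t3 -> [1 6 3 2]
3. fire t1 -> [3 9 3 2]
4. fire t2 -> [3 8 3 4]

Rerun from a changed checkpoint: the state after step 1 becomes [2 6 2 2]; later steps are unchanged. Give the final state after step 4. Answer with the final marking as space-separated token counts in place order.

state after step 1 := [2 6 2 2]
2. fire t3 -> [0 6 3 2]
3. fire t1 -> [0 6 3 2]
4. fire t2 -> [0 5 3 4]

0 5 3 4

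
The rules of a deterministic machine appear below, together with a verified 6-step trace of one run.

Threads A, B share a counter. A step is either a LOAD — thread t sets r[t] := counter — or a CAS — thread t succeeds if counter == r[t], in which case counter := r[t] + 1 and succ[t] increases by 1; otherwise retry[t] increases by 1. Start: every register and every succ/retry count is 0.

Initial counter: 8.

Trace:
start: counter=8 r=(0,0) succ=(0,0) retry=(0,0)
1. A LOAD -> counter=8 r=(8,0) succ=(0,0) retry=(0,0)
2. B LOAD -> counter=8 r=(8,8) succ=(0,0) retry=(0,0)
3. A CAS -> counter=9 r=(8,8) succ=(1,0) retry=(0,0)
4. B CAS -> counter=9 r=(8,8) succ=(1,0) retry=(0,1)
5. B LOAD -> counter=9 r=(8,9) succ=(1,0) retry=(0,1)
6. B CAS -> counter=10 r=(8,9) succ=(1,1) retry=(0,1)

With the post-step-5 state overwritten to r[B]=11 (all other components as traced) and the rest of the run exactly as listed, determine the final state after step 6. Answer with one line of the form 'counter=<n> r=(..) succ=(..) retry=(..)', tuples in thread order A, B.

counter=9 r=(8,11) succ=(1,0) retry=(0,2)

state after step 5 := counter=9 r=(8,11) succ=(1,0) retry=(0,1)
6. B CAS -> counter=9 r=(8,11) succ=(1,0) retry=(0,2)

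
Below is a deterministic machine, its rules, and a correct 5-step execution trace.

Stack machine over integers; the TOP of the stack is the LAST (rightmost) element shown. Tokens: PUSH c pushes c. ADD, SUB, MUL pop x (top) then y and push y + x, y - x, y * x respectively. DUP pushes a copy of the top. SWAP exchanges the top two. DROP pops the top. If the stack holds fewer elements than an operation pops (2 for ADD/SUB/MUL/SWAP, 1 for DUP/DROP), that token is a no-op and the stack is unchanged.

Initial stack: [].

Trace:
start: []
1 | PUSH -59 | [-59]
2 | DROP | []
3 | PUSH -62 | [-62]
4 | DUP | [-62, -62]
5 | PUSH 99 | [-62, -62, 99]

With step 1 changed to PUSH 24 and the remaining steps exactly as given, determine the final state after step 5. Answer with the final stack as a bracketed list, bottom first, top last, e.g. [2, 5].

[-62, -62, 99]

(re-executing from step 1 with the substitution; state before step 1: [])
1 | PUSH 24 | [24]
2 | DROP | []
3 | PUSH -62 | [-62]
4 | DUP | [-62, -62]
5 | PUSH 99 | [-62, -62, 99]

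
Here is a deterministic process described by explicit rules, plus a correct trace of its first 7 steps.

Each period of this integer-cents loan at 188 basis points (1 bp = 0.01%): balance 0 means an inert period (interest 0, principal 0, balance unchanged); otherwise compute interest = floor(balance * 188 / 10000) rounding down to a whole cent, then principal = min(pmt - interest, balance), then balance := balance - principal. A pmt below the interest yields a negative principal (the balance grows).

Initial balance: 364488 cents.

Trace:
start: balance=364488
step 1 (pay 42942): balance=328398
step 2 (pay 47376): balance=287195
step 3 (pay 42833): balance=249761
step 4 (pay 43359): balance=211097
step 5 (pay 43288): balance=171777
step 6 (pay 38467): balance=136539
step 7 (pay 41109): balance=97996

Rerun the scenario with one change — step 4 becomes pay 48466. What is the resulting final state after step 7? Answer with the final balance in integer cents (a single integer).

92596

(re-executing from step 4 with the substitution; state before step 4: balance=249761)
step 4 (pay 48466): balance=205990
step 5 (pay 43288): balance=166574
step 6 (pay 38467): balance=131238
step 7 (pay 41109): balance=92596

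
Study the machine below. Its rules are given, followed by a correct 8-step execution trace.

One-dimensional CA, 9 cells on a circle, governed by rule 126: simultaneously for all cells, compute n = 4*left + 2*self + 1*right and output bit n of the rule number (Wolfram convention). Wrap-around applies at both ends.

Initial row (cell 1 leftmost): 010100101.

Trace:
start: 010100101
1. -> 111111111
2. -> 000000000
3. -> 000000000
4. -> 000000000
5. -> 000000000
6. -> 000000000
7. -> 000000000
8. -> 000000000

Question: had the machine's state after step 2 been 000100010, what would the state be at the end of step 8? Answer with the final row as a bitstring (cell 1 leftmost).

state after step 2 := 000100010
3. -> 001110111
4. -> 111011101
5. -> 001110111
6. -> 111011101
7. -> 001110111
8. -> 111011101

111011101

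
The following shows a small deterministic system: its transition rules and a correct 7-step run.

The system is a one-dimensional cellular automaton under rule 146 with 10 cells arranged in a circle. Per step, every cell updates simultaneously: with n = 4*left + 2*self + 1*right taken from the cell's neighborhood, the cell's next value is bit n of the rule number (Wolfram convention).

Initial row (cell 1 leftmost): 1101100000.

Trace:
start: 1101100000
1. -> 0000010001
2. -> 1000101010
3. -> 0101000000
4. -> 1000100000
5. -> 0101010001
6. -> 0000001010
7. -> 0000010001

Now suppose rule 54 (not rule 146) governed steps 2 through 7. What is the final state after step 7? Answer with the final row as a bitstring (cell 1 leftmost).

0101000100

(re-executing steps 2..7 under rule 54; state before step 2: 0000010001)
2. -> 1000111011
3. -> 0101000100
4. -> 1111101110
5. -> 0000010001
6. -> 1000111011
7. -> 0101000100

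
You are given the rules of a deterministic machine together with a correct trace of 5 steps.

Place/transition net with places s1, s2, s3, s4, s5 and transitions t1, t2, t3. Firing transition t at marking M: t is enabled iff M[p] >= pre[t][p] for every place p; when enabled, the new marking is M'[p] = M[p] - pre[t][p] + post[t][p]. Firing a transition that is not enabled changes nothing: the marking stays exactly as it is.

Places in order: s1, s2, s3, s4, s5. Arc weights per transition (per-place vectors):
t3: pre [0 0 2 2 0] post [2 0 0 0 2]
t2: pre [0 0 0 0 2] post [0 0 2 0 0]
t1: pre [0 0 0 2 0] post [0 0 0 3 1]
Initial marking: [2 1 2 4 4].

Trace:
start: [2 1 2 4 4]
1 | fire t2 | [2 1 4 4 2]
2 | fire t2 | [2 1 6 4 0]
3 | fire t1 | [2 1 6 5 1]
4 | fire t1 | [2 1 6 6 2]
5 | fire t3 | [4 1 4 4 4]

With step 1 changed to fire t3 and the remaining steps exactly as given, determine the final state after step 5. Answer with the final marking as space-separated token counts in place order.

6 1 0 2 8

(re-executing from step 1 with the substitution; state before step 1: [2 1 2 4 4])
1 | fire t3 | [4 1 0 2 6]
2 | fire t2 | [4 1 2 2 4]
3 | fire t1 | [4 1 2 3 5]
4 | fire t1 | [4 1 2 4 6]
5 | fire t3 | [6 1 0 2 8]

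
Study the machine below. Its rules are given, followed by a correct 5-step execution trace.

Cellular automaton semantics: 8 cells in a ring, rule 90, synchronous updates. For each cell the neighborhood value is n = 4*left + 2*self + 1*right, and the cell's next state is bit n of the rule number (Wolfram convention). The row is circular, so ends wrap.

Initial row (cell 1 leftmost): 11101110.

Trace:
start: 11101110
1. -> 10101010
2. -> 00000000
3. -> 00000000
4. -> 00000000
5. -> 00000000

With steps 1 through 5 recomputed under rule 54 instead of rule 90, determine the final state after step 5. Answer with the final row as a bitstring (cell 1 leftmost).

(re-executing steps 1..5 under rule 54; state before step 1: 11101110)
1. -> 00010001
2. -> 10111011
3. -> 01000100
4. -> 11101110
5. -> 00010001

00010001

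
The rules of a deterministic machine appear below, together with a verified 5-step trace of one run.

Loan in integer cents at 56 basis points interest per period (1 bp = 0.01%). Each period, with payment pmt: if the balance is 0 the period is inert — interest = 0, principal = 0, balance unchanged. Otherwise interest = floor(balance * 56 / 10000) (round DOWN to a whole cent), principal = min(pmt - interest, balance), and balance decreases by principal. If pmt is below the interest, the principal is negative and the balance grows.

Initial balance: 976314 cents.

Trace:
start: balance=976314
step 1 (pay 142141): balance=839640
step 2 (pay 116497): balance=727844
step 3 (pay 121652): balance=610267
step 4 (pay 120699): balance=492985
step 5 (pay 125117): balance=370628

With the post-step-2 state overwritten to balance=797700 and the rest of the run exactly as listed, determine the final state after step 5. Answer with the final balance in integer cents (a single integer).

441665

state after step 2 := balance=797700
step 3 (pay 121652): balance=680515
step 4 (pay 120699): balance=563626
step 5 (pay 125117): balance=441665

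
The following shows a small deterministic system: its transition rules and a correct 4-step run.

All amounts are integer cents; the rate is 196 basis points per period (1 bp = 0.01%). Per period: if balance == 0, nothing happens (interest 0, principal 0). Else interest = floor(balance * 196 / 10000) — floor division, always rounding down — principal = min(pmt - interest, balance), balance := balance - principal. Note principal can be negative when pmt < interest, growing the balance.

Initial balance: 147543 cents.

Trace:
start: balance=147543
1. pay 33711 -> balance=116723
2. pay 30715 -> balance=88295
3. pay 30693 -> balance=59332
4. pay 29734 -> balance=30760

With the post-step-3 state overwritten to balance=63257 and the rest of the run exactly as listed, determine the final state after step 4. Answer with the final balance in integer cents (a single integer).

state after step 3 := balance=63257
4. pay 29734 -> balance=34762

34762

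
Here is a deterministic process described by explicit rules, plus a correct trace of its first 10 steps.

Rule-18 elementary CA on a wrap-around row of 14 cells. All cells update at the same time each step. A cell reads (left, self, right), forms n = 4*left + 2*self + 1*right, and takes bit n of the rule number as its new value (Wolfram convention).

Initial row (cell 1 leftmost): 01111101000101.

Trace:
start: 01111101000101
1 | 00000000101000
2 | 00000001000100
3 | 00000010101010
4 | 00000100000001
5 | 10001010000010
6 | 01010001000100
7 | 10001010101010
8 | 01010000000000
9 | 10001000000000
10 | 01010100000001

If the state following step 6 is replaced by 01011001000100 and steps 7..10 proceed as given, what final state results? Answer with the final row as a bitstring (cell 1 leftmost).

state after step 6 := 01011001000100
7 | 10000110101010
8 | 01001000000000
9 | 10110100000000
10 | 00000010000001

00000010000001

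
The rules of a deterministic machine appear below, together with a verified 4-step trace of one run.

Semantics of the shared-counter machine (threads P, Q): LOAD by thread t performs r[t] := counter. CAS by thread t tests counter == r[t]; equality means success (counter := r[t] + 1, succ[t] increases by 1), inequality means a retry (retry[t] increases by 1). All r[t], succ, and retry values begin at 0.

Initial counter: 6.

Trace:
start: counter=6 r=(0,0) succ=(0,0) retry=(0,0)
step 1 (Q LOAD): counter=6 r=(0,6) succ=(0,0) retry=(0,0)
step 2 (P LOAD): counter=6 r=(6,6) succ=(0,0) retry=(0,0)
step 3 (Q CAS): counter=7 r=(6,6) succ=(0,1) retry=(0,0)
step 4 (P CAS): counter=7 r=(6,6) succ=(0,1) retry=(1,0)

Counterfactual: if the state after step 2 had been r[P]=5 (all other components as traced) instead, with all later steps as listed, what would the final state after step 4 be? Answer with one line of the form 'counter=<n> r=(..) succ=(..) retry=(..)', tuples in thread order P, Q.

state after step 2 := counter=6 r=(5,6) succ=(0,0) retry=(0,0)
step 3 (Q CAS): counter=7 r=(5,6) succ=(0,1) retry=(0,0)
step 4 (P CAS): counter=7 r=(5,6) succ=(0,1) retry=(1,0)

counter=7 r=(5,6) succ=(0,1) retry=(1,0)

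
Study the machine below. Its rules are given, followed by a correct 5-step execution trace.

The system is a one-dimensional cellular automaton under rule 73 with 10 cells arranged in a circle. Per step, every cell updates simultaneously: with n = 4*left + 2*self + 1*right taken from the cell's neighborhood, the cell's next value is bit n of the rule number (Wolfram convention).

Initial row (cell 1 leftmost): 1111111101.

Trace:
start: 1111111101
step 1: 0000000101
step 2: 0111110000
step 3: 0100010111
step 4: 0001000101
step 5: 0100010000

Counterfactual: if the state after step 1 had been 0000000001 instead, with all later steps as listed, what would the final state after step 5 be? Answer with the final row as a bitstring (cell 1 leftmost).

1101010111

state after step 1 := 0000000001
step 2: 0111111100
step 3: 0100000101
step 4: 0001110000
step 5: 1101010111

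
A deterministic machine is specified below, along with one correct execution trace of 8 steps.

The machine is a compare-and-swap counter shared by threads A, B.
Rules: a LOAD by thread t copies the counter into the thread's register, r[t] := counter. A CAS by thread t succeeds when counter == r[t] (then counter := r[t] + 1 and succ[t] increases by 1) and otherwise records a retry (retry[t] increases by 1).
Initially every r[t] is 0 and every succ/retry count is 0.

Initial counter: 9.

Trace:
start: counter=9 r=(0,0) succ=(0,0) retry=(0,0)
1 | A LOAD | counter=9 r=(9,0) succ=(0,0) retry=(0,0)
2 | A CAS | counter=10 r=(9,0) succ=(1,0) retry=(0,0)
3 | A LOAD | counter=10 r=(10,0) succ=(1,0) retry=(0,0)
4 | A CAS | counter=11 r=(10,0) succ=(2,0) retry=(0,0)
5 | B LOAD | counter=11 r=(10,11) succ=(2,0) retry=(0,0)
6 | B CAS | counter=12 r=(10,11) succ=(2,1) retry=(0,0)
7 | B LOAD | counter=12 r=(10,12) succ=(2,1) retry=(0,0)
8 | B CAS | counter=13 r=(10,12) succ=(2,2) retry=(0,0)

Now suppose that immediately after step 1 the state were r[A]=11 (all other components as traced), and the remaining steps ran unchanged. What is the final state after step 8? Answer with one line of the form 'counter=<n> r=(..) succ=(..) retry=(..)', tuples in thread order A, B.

counter=12 r=(9,11) succ=(1,2) retry=(1,0)

state after step 1 := counter=9 r=(11,0) succ=(0,0) retry=(0,0)
2 | A CAS | counter=9 r=(11,0) succ=(0,0) retry=(1,0)
3 | A LOAD | counter=9 r=(9,0) succ=(0,0) retry=(1,0)
4 | A CAS | counter=10 r=(9,0) succ=(1,0) retry=(1,0)
5 | B LOAD | counter=10 r=(9,10) succ=(1,0) retry=(1,0)
6 | B CAS | counter=11 r=(9,10) succ=(1,1) retry=(1,0)
7 | B LOAD | counter=11 r=(9,11) succ=(1,1) retry=(1,0)
8 | B CAS | counter=12 r=(9,11) succ=(1,2) retry=(1,0)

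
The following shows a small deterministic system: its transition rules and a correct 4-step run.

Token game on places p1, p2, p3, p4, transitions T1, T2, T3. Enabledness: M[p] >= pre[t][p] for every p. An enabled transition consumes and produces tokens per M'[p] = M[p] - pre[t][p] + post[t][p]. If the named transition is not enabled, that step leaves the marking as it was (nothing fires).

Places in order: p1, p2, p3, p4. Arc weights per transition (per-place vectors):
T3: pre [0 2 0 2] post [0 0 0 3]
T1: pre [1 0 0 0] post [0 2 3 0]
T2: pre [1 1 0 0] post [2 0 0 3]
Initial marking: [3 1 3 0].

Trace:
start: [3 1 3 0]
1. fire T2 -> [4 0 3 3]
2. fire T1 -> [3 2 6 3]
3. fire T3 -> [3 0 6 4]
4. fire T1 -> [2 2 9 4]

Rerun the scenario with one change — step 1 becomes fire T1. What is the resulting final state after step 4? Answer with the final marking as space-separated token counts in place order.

0 7 12 0

(re-executing from step 1 with the substitution; state before step 1: [3 1 3 0])
1. fire T1 -> [2 3 6 0]
2. fire T1 -> [1 5 9 0]
3. fire T3 -> [1 5 9 0]
4. fire T1 -> [0 7 12 0]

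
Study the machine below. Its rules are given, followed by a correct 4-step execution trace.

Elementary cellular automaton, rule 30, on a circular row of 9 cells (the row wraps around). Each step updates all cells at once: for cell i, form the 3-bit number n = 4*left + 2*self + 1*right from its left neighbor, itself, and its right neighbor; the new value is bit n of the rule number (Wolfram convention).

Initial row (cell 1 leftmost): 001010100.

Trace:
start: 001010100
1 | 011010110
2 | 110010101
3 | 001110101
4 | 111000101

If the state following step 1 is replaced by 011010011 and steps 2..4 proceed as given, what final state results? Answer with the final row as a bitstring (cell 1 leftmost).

state after step 1 := 011010011
2 | 010011110
3 | 111110001
4 | 000001011

000001011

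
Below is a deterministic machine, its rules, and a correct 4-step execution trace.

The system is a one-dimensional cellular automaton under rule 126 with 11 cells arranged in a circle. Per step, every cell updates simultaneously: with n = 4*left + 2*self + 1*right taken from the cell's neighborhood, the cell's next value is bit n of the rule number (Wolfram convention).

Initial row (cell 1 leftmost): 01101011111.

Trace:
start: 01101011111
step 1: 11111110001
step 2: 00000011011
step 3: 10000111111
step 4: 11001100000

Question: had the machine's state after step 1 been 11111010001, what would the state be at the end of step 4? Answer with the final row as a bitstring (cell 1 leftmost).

11111111000

state after step 1 := 11111010001
step 2: 00001111011
step 3: 10011001111
step 4: 11111111000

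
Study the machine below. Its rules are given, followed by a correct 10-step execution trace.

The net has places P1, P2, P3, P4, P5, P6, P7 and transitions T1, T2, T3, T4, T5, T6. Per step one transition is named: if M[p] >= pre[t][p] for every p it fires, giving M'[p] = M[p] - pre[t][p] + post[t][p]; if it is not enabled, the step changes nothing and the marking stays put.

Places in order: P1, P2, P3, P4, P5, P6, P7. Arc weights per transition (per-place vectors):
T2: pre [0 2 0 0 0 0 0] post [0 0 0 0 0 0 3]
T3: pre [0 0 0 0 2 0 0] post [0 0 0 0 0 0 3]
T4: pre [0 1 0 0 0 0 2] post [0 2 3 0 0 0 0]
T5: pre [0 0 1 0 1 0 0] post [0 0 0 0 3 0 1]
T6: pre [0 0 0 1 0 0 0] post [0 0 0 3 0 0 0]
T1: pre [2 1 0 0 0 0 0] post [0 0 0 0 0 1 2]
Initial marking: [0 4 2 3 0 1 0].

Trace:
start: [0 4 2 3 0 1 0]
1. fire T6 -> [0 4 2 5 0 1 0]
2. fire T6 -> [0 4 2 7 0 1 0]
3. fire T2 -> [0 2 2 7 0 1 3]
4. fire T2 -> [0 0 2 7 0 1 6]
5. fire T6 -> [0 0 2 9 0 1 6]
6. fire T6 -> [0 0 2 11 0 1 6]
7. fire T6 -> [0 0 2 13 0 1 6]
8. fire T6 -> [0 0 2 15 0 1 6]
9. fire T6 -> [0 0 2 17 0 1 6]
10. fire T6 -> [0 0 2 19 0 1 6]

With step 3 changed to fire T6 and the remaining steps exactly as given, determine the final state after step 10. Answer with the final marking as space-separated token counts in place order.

(re-executing from step 3 with the substitution; state before step 3: [0 4 2 7 0 1 0])
3. fire T6 -> [0 4 2 9 0 1 0]
4. fire T2 -> [0 2 2 9 0 1 3]
5. fire T6 -> [0 2 2 11 0 1 3]
6. fire T6 -> [0 2 2 13 0 1 3]
7. fire T6 -> [0 2 2 15 0 1 3]
8. fire T6 -> [0 2 2 17 0 1 3]
9. fire T6 -> [0 2 2 19 0 1 3]
10. fire T6 -> [0 2 2 21 0 1 3]

0 2 2 21 0 1 3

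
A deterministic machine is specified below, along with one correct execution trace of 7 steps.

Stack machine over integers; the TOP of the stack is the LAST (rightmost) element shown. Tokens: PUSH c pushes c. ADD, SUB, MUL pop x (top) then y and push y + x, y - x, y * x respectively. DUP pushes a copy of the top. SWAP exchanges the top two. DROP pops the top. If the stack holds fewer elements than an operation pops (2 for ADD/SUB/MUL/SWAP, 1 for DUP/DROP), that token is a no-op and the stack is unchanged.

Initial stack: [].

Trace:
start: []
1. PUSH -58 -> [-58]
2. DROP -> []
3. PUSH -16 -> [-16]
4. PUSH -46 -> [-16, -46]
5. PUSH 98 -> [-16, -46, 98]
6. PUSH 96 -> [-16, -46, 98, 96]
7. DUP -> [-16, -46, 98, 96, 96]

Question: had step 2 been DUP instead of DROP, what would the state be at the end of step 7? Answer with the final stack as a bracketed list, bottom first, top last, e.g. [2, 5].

(re-executing from step 2 with the substitution; state before step 2: [-58])
2. DUP -> [-58, -58]
3. PUSH -16 -> [-58, -58, -16]
4. PUSH -46 -> [-58, -58, -16, -46]
5. PUSH 98 -> [-58, -58, -16, -46, 98]
6. PUSH 96 -> [-58, -58, -16, -46, 98, 96]
7. DUP -> [-58, -58, -16, -46, 98, 96, 96]

[-58, -58, -16, -46, 98, 96, 96]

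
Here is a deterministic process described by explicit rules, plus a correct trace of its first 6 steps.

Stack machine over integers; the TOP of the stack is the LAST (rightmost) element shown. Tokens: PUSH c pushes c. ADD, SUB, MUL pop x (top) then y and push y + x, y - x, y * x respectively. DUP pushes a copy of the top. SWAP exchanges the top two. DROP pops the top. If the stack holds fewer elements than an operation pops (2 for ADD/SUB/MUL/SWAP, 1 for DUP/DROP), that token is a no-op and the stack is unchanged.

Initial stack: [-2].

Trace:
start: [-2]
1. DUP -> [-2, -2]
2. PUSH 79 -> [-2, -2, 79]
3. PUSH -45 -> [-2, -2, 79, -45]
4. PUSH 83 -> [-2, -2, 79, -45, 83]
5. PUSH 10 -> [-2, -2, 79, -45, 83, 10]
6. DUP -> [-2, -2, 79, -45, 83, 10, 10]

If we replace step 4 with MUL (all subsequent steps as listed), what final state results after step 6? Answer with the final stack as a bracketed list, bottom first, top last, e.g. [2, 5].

(re-executing from step 4 with the substitution; state before step 4: [-2, -2, 79, -45])
4. MUL -> [-2, -2, -3555]
5. PUSH 10 -> [-2, -2, -3555, 10]
6. DUP -> [-2, -2, -3555, 10, 10]

[-2, -2, -3555, 10, 10]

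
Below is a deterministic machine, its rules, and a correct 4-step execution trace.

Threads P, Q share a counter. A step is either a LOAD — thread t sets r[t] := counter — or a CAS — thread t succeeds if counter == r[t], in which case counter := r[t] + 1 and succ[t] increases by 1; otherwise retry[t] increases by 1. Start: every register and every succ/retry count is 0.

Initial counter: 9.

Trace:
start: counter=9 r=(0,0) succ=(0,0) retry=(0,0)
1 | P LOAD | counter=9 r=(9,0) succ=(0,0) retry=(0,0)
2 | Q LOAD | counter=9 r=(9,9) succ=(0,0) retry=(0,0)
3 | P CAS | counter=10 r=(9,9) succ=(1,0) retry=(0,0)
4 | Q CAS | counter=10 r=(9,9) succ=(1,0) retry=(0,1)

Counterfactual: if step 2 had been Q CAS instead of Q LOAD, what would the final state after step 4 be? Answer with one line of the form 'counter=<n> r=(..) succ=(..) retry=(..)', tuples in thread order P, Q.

(re-executing from step 2 with the substitution; state before step 2: counter=9 r=(9,0) succ=(0,0) retry=(0,0))
2 | Q CAS | counter=9 r=(9,0) succ=(0,0) retry=(0,1)
3 | P CAS | counter=10 r=(9,0) succ=(1,0) retry=(0,1)
4 | Q CAS | counter=10 r=(9,0) succ=(1,0) retry=(0,2)

counter=10 r=(9,0) succ=(1,0) retry=(0,2)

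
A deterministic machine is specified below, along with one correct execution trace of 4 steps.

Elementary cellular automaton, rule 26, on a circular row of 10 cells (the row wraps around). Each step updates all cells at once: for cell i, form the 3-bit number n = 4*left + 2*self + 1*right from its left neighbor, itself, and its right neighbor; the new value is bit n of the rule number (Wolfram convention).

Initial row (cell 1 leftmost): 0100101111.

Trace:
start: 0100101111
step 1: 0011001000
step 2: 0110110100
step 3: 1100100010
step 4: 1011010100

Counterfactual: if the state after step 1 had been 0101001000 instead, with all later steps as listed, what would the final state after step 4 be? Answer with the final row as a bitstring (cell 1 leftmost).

state after step 1 := 0101001000
step 2: 1000110100
step 3: 0101100011
step 4: 0001010110

0001010110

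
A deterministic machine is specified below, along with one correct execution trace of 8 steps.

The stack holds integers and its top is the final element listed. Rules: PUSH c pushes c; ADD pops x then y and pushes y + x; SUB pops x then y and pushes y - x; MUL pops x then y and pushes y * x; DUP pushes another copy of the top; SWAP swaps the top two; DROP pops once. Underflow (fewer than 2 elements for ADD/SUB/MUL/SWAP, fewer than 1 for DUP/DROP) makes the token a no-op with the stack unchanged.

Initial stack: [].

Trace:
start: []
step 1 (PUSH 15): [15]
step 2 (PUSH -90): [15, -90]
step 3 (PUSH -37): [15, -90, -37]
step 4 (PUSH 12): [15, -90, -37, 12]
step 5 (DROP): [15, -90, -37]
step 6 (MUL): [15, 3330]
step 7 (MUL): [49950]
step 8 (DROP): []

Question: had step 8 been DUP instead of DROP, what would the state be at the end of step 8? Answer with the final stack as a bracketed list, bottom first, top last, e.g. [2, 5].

(re-executing from step 8 with the substitution; state before step 8: [49950])
step 8 (DUP): [49950, 49950]

[49950, 49950]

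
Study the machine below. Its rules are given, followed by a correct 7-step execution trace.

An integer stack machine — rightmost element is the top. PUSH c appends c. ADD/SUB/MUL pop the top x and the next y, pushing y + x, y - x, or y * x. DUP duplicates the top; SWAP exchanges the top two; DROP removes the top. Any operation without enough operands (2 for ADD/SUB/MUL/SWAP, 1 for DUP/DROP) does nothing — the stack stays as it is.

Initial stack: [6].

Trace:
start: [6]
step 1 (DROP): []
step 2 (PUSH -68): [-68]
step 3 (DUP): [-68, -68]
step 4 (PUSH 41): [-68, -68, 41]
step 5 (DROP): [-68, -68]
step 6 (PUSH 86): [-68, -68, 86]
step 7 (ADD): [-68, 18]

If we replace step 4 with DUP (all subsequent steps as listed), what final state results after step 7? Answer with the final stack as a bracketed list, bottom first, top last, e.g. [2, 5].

(re-executing from step 4 with the substitution; state before step 4: [-68, -68])
step 4 (DUP): [-68, -68, -68]
step 5 (DROP): [-68, -68]
step 6 (PUSH 86): [-68, -68, 86]
step 7 (ADD): [-68, 18]

[-68, 18]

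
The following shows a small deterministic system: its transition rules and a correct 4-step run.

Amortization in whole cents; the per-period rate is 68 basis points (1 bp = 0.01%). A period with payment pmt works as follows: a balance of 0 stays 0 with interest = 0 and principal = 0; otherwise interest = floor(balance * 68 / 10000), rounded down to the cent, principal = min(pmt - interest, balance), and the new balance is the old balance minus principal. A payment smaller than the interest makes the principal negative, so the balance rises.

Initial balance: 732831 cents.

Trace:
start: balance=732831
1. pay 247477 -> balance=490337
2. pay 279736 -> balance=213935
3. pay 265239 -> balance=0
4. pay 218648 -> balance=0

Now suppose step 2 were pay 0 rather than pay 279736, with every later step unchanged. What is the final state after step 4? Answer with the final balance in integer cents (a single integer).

(re-executing from step 2 with the substitution; state before step 2: balance=490337)
2. pay 0 -> balance=493671
3. pay 265239 -> balance=231788
4. pay 218648 -> balance=14716

14716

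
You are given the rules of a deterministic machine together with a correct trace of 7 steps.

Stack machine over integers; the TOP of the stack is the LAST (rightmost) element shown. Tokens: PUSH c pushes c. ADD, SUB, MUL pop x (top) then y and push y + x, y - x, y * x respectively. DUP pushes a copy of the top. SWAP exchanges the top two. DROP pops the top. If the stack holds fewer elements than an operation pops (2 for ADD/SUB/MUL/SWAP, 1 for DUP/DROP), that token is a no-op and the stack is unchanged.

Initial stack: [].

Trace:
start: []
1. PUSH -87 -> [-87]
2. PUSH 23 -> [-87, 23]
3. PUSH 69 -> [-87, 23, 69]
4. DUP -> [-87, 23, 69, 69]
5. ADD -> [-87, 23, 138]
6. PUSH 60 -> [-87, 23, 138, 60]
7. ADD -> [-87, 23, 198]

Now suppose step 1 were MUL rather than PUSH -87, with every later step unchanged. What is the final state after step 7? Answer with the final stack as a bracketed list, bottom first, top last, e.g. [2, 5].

(re-executing from step 1 with the substitution; state before step 1: [])
1. MUL -> []
2. PUSH 23 -> [23]
3. PUSH 69 -> [23, 69]
4. DUP -> [23, 69, 69]
5. ADD -> [23, 138]
6. PUSH 60 -> [23, 138, 60]
7. ADD -> [23, 198]

[23, 198]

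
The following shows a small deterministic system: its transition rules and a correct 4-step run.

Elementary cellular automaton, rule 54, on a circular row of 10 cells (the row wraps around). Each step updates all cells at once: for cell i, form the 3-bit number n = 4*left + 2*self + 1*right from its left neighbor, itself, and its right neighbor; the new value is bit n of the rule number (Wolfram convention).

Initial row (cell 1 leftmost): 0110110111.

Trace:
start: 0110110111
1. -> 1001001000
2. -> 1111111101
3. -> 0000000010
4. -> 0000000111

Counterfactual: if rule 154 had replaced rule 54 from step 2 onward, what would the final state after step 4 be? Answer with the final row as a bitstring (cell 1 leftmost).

(re-executing steps 2..4 under rule 154; state before step 2: 1001001000)
2. -> 0110110101
3. -> 0100100000
4. -> 1011010000

1011010000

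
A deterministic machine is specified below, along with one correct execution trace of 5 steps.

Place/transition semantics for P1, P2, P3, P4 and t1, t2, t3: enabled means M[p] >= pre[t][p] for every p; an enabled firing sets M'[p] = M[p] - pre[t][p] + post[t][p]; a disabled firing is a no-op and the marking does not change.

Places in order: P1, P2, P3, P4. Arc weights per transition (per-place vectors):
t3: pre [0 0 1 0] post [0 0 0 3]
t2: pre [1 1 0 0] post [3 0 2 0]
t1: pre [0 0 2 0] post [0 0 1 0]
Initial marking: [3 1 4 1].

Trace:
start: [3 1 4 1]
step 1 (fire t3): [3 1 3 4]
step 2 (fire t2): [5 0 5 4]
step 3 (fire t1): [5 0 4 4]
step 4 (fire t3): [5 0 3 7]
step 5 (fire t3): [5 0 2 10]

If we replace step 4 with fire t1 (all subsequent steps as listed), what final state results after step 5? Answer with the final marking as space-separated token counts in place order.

(re-executing from step 4 with the substitution; state before step 4: [5 0 4 4])
step 4 (fire t1): [5 0 3 4]
step 5 (fire t3): [5 0 2 7]

5 0 2 7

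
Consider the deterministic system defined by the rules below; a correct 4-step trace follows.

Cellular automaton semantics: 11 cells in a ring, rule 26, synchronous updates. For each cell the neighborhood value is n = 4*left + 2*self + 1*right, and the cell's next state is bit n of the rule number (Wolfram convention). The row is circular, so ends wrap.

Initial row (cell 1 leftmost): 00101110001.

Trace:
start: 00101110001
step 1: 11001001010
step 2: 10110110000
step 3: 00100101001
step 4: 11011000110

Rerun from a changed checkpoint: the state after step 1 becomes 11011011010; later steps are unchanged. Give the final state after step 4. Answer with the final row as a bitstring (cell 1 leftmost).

01001000110

state after step 1 := 11011011010
step 2: 10010010000
step 3: 01101101001
step 4: 01001000110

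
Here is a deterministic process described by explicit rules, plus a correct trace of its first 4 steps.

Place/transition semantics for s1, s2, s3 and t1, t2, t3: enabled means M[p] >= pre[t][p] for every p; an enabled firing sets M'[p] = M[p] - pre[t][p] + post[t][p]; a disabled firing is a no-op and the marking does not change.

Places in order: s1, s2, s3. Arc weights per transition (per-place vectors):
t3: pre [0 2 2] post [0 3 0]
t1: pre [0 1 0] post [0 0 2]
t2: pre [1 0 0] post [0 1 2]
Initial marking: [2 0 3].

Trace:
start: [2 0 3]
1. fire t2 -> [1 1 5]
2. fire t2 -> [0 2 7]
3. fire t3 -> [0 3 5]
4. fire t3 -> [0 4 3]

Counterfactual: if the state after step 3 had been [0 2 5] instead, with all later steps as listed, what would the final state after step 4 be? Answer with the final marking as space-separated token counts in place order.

0 3 3

state after step 3 := [0 2 5]
4. fire t3 -> [0 3 3]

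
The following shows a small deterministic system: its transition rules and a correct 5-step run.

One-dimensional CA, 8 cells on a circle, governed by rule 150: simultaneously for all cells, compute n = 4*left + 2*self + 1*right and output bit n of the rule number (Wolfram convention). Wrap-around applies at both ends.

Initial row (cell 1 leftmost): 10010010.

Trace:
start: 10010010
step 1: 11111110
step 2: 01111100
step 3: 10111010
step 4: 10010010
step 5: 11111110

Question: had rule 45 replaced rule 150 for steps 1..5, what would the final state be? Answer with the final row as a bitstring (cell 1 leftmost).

(re-executing steps 1..5 under rule 45; state before step 1: 10010010)
step 1: 10010011
step 2: 00010010
step 3: 11010010
step 4: 10110011
step 5: 01100010

01100010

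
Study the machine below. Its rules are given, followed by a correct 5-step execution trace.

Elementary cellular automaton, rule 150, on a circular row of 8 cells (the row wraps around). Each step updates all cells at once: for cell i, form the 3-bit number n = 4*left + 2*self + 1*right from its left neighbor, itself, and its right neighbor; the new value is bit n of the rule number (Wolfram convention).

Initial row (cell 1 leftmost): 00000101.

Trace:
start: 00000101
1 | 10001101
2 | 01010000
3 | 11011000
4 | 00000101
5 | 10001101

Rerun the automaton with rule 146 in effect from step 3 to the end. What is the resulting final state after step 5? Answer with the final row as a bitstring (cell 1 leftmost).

(re-executing steps 3..5 under rule 146; state before step 3: 01010000)
3 | 10001000
4 | 01010101
5 | 00000000

00000000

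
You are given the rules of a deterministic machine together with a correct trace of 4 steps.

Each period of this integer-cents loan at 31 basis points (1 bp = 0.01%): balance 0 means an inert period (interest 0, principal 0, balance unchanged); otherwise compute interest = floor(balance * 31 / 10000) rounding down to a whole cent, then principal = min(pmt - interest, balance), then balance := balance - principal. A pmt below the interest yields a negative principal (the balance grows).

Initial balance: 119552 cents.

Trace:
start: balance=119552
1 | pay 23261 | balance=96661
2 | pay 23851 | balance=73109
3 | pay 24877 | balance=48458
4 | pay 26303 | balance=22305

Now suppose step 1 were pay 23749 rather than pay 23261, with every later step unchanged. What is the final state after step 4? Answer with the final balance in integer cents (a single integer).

(re-executing from step 1 with the substitution; state before step 1: balance=119552)
1 | pay 23749 | balance=96173
2 | pay 23851 | balance=72620
3 | pay 24877 | balance=47968
4 | pay 26303 | balance=21813

21813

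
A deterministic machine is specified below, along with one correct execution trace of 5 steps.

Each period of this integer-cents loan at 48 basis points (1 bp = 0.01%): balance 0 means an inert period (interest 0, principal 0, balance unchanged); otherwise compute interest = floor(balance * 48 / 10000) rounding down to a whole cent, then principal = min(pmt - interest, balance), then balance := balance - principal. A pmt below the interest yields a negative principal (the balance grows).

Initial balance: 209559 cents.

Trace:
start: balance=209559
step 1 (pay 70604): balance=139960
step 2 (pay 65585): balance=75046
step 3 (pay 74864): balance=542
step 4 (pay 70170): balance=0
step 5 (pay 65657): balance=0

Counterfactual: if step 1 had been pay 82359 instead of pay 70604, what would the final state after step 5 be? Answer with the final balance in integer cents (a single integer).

(re-executing from step 1 with the substitution; state before step 1: balance=209559)
step 1 (pay 82359): balance=128205
step 2 (pay 65585): balance=63235
step 3 (pay 74864): balance=0
step 4 (pay 70170): balance=0
step 5 (pay 65657): balance=0

0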